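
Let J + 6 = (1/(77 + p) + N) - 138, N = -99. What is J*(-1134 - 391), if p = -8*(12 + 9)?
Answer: 33723850/91 ≈ 3.7059e+5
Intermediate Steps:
p = -168 (p = -8*21 = -168)
J = -22114/91 (J = -6 + ((1/(77 - 168) - 99) - 138) = -6 + ((1/(-91) - 99) - 138) = -6 + ((-1/91 - 99) - 138) = -6 + (-9010/91 - 138) = -6 - 21568/91 = -22114/91 ≈ -243.01)
J*(-1134 - 391) = -22114*(-1134 - 391)/91 = -22114/91*(-1525) = 33723850/91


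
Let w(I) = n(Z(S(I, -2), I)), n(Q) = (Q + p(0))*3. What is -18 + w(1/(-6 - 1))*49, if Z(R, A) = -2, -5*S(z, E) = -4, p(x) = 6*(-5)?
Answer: -4722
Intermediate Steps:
p(x) = -30
S(z, E) = ⅘ (S(z, E) = -⅕*(-4) = ⅘)
n(Q) = -90 + 3*Q (n(Q) = (Q - 30)*3 = (-30 + Q)*3 = -90 + 3*Q)
w(I) = -96 (w(I) = -90 + 3*(-2) = -90 - 6 = -96)
-18 + w(1/(-6 - 1))*49 = -18 - 96*49 = -18 - 4704 = -4722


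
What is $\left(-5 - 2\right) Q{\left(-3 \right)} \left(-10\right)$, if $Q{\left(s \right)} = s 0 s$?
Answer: $0$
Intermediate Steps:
$Q{\left(s \right)} = 0$ ($Q{\left(s \right)} = 0 s = 0$)
$\left(-5 - 2\right) Q{\left(-3 \right)} \left(-10\right) = \left(-5 - 2\right) 0 \left(-10\right) = \left(-7\right) 0 \left(-10\right) = 0 \left(-10\right) = 0$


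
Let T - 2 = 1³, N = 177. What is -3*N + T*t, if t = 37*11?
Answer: 690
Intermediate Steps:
t = 407
T = 3 (T = 2 + 1³ = 2 + 1 = 3)
-3*N + T*t = -3*177 + 3*407 = -531 + 1221 = 690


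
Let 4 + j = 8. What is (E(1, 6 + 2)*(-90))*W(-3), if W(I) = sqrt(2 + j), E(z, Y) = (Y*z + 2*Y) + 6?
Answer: -2700*sqrt(6) ≈ -6613.6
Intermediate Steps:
E(z, Y) = 6 + 2*Y + Y*z (E(z, Y) = (2*Y + Y*z) + 6 = 6 + 2*Y + Y*z)
j = 4 (j = -4 + 8 = 4)
W(I) = sqrt(6) (W(I) = sqrt(2 + 4) = sqrt(6))
(E(1, 6 + 2)*(-90))*W(-3) = ((6 + 2*(6 + 2) + (6 + 2)*1)*(-90))*sqrt(6) = ((6 + 2*8 + 8*1)*(-90))*sqrt(6) = ((6 + 16 + 8)*(-90))*sqrt(6) = (30*(-90))*sqrt(6) = -2700*sqrt(6)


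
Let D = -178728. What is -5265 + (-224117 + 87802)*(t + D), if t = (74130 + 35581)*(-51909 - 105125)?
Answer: 2348507871475865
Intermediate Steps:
t = -17228357174 (t = 109711*(-157034) = -17228357174)
-5265 + (-224117 + 87802)*(t + D) = -5265 + (-224117 + 87802)*(-17228357174 - 178728) = -5265 - 136315*(-17228535902) = -5265 + 2348507871481130 = 2348507871475865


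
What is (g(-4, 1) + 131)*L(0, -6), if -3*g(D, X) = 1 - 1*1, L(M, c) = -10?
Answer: -1310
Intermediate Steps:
g(D, X) = 0 (g(D, X) = -(1 - 1*1)/3 = -(1 - 1)/3 = -⅓*0 = 0)
(g(-4, 1) + 131)*L(0, -6) = (0 + 131)*(-10) = 131*(-10) = -1310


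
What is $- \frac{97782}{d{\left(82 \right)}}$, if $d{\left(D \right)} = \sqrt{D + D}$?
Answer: $- \frac{48891 \sqrt{41}}{41} \approx -7635.5$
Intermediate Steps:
$d{\left(D \right)} = \sqrt{2} \sqrt{D}$ ($d{\left(D \right)} = \sqrt{2 D} = \sqrt{2} \sqrt{D}$)
$- \frac{97782}{d{\left(82 \right)}} = - \frac{97782}{\sqrt{2} \sqrt{82}} = - \frac{97782}{2 \sqrt{41}} = - 97782 \frac{\sqrt{41}}{82} = - \frac{48891 \sqrt{41}}{41}$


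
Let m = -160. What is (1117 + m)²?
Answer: 915849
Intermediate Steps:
(1117 + m)² = (1117 - 160)² = 957² = 915849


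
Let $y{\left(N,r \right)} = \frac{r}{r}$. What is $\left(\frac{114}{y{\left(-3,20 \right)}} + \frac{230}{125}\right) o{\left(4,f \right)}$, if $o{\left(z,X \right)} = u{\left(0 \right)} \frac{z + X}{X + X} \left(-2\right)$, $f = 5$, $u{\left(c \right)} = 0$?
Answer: $0$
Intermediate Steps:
$y{\left(N,r \right)} = 1$
$o{\left(z,X \right)} = 0$ ($o{\left(z,X \right)} = 0 \frac{z + X}{X + X} \left(-2\right) = 0 \frac{X + z}{2 X} \left(-2\right) = 0 \left(-2\right) = 0$)
$\left(\frac{114}{y{\left(-3,20 \right)}} + \frac{230}{125}\right) o{\left(4,f \right)} = \left(\frac{114}{1} + \frac{230}{125}\right) 0 = \left(114 \cdot 1 + 230 \cdot \frac{1}{125}\right) 0 = \left(114 + \frac{46}{25}\right) 0 = \frac{2896}{25} \cdot 0 = 0$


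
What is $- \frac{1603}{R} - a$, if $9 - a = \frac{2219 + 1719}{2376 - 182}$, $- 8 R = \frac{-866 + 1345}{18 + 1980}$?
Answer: $\frac{28103934128}{525463} \approx 53484.0$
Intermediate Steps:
$R = - \frac{479}{15984}$ ($R = - \frac{\left(-866 + 1345\right) \frac{1}{18 + 1980}}{8} = - \frac{479 \cdot \frac{1}{1998}}{8} = \left(- \frac{1}{8}\right) \frac{479}{1998} = - \frac{479}{15984} \approx -0.029967$)
$a = \frac{7904}{1097}$ ($a = 9 - \frac{2219 + 1719}{2376 - 182} = 9 - \frac{3938}{2194} = 9 - 3938 \cdot \frac{1}{2194} = 9 - \frac{1969}{1097} = \frac{7904}{1097} \approx 7.2051$)
$- \frac{1603}{R} - a = - \frac{1603}{- \frac{479}{15984}} - \frac{7904}{1097} = \left(-1603\right) \left(- \frac{15984}{479}\right) - \frac{7904}{1097} = \frac{25622352}{479} - \frac{7904}{1097} = \frac{28103934128}{525463}$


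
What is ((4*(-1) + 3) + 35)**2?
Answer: 1156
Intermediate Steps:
((4*(-1) + 3) + 35)**2 = ((-4 + 3) + 35)**2 = (-1 + 35)**2 = 34**2 = 1156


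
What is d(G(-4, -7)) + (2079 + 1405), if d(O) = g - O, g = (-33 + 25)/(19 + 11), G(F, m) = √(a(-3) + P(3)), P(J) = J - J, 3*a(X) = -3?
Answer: 52256/15 - I ≈ 3483.7 - 1.0*I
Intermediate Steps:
a(X) = -1 (a(X) = (⅓)*(-3) = -1)
P(J) = 0
G(F, m) = I (G(F, m) = √(-1 + 0) = √(-1) = I)
g = -4/15 (g = -8/30 = -8*1/30 = -4/15 ≈ -0.26667)
d(O) = -4/15 - O
d(G(-4, -7)) + (2079 + 1405) = (-4/15 - I) + (2079 + 1405) = (-4/15 - I) + 3484 = 52256/15 - I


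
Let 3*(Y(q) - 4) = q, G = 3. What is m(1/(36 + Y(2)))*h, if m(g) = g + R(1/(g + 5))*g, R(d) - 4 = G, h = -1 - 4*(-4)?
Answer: 180/61 ≈ 2.9508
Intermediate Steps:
h = 15 (h = -1 + 16 = 15)
R(d) = 7 (R(d) = 4 + 3 = 7)
Y(q) = 4 + q/3
m(g) = 8*g (m(g) = g + 7*g = 8*g)
m(1/(36 + Y(2)))*h = (8/(36 + (4 + (1/3)*2)))*15 = (8/(36 + (4 + 2/3)))*15 = (8/(36 + 14/3))*15 = (8/(122/3))*15 = (8*(3/122))*15 = (12/61)*15 = 180/61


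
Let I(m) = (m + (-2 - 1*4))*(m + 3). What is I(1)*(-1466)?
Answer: 29320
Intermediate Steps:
I(m) = (-6 + m)*(3 + m) (I(m) = (m + (-2 - 4))*(3 + m) = (m - 6)*(3 + m) = (-6 + m)*(3 + m))
I(1)*(-1466) = (-18 + 1**2 - 3*1)*(-1466) = (-18 + 1 - 3)*(-1466) = -20*(-1466) = 29320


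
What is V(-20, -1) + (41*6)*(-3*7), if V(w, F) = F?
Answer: -5167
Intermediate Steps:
V(-20, -1) + (41*6)*(-3*7) = -1 + (41*6)*(-3*7) = -1 + 246*(-21) = -1 - 5166 = -5167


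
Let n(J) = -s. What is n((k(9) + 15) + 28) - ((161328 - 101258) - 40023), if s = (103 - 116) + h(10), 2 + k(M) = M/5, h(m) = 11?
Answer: -20045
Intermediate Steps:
k(M) = -2 + M/5
s = -2 (s = (103 - 116) + 11 = -13 + 11 = -2)
n(J) = 2 (n(J) = -1*(-2) = 2)
n((k(9) + 15) + 28) - ((161328 - 101258) - 40023) = 2 - ((161328 - 101258) - 40023) = 2 - (60070 - 40023) = 2 - 1*20047 = 2 - 20047 = -20045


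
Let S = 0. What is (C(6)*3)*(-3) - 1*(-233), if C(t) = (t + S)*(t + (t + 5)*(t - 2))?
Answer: -2467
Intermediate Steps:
C(t) = t*(t + (-2 + t)*(5 + t)) (C(t) = (t + 0)*(t + (t + 5)*(t - 2)) = t*(t + (5 + t)*(-2 + t)) = t*(t + (-2 + t)*(5 + t)))
(C(6)*3)*(-3) - 1*(-233) = ((6*(-10 + 6² + 4*6))*3)*(-3) - 1*(-233) = ((6*(-10 + 36 + 24))*3)*(-3) + 233 = ((6*50)*3)*(-3) + 233 = (300*3)*(-3) + 233 = 900*(-3) + 233 = -2700 + 233 = -2467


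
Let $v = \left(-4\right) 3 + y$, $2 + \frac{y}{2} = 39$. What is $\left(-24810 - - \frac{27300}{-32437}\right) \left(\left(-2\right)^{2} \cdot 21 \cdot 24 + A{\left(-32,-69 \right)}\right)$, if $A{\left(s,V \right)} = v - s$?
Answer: $- \frac{1698105359700}{32437} \approx -5.2351 \cdot 10^{7}$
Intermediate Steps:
$y = 74$ ($y = -4 + 2 \cdot 39 = -4 + 78 = 74$)
$v = 62$ ($v = \left(-4\right) 3 + 74 = -12 + 74 = 62$)
$A{\left(s,V \right)} = 62 - s$
$\left(-24810 - - \frac{27300}{-32437}\right) \left(\left(-2\right)^{2} \cdot 21 \cdot 24 + A{\left(-32,-69 \right)}\right) = \left(-24810 - - \frac{27300}{-32437}\right) \left(\left(-2\right)^{2} \cdot 21 \cdot 24 + \left(62 - -32\right)\right) = \left(-24810 - \left(-27300\right) \left(- \frac{1}{32437}\right)\right) \left(4 \cdot 21 \cdot 24 + \left(62 + 32\right)\right) = \left(-24810 - \frac{27300}{32437}\right) \left(84 \cdot 24 + 94\right) = \left(-24810 - \frac{27300}{32437}\right) \left(2016 + 94\right) = \left(- \frac{804789270}{32437}\right) 2110 = - \frac{1698105359700}{32437}$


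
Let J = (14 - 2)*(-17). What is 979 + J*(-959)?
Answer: 196615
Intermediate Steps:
J = -204 (J = 12*(-17) = -204)
979 + J*(-959) = 979 - 204*(-959) = 979 + 195636 = 196615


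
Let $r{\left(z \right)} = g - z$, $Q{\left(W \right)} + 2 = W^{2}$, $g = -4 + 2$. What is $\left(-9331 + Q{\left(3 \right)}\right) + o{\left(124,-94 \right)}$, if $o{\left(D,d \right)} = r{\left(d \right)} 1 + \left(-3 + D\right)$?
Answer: $-9111$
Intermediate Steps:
$g = -2$
$Q{\left(W \right)} = -2 + W^{2}$
$r{\left(z \right)} = -2 - z$
$o{\left(D,d \right)} = -5 + D - d$ ($o{\left(D,d \right)} = \left(-2 - d\right) 1 + \left(-3 + D\right) = \left(-2 - d\right) + \left(-3 + D\right) = -5 + D - d$)
$\left(-9331 + Q{\left(3 \right)}\right) + o{\left(124,-94 \right)} = \left(-9331 - \left(2 - 3^{2}\right)\right) - -213 = \left(-9331 + \left(-2 + 9\right)\right) + \left(-5 + 124 + 94\right) = \left(-9331 + 7\right) + 213 = -9324 + 213 = -9111$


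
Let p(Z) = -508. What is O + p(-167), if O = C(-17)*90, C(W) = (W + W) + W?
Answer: -5098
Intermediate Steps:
C(W) = 3*W (C(W) = 2*W + W = 3*W)
O = -4590 (O = (3*(-17))*90 = -51*90 = -4590)
O + p(-167) = -4590 - 508 = -5098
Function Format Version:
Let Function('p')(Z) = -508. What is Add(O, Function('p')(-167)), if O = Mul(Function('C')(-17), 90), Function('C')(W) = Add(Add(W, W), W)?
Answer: -5098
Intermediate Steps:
Function('C')(W) = Mul(3, W) (Function('C')(W) = Add(Mul(2, W), W) = Mul(3, W))
O = -4590 (O = Mul(Mul(3, -17), 90) = Mul(-51, 90) = -4590)
Add(O, Function('p')(-167)) = Add(-4590, -508) = -5098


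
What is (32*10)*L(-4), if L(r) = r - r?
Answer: 0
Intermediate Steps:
L(r) = 0
(32*10)*L(-4) = (32*10)*0 = 320*0 = 0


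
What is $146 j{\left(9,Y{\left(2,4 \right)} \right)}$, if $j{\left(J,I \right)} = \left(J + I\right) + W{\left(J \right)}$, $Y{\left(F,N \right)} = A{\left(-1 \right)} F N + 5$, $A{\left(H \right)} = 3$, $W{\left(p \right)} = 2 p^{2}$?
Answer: $29200$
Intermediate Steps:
$Y{\left(F,N \right)} = 5 + 3 F N$ ($Y{\left(F,N \right)} = 3 F N + 5 = 5 + 3 F N$)
$j{\left(J,I \right)} = I + J + 2 J^{2}$ ($j{\left(J,I \right)} = \left(J + I\right) + 2 J^{2} = \left(I + J\right) + 2 J^{2} = I + J + 2 J^{2}$)
$146 j{\left(9,Y{\left(2,4 \right)} \right)} = 146 \left(\left(5 + 3 \cdot 2 \cdot 4\right) + 9 + 2 \cdot 9^{2}\right) = 146 \left(\left(5 + 24\right) + 9 + 2 \cdot 81\right) = 146 \left(29 + 9 + 162\right) = 146 \cdot 200 = 29200$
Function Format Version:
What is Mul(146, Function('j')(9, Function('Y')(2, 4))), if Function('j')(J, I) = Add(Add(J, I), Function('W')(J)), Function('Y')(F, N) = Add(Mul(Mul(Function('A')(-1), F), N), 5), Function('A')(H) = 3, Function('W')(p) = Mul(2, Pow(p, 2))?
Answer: 29200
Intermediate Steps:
Function('Y')(F, N) = Add(5, Mul(3, F, N)) (Function('Y')(F, N) = Add(Mul(Mul(3, F), N), 5) = Add(Mul(3, F, N), 5) = Add(5, Mul(3, F, N)))
Function('j')(J, I) = Add(I, J, Mul(2, Pow(J, 2))) (Function('j')(J, I) = Add(Add(J, I), Mul(2, Pow(J, 2))) = Add(Add(I, J), Mul(2, Pow(J, 2))) = Add(I, J, Mul(2, Pow(J, 2))))
Mul(146, Function('j')(9, Function('Y')(2, 4))) = Mul(146, Add(Add(5, Mul(3, 2, 4)), 9, Mul(2, Pow(9, 2)))) = Mul(146, Add(Add(5, 24), 9, Mul(2, 81))) = Mul(146, Add(29, 9, 162)) = Mul(146, 200) = 29200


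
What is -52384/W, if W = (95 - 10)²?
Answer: -52384/7225 ≈ -7.2504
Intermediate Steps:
W = 7225 (W = 85² = 7225)
-52384/W = -52384/7225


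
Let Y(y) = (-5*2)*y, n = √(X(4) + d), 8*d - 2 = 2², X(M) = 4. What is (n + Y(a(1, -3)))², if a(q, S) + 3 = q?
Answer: (40 + √19)²/4 ≈ 491.93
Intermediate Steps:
a(q, S) = -3 + q
d = ¾ (d = ¼ + (⅛)*2² = ¼ + (⅛)*4 = ¼ + ½ = ¾ ≈ 0.75000)
n = √19/2 (n = √(4 + ¾) = √(19/4) = √19/2 ≈ 2.1795)
Y(y) = -10*y
(n + Y(a(1, -3)))² = (√19/2 - 10*(-3 + 1))² = (√19/2 - 10*(-2))² = (√19/2 + 20)² = (20 + √19/2)²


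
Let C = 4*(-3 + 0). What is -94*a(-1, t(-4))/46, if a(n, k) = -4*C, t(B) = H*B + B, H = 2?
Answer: -2256/23 ≈ -98.087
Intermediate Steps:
C = -12 (C = 4*(-3) = -12)
t(B) = 3*B (t(B) = 2*B + B = 3*B)
a(n, k) = 48 (a(n, k) = -4*(-12) = 48)
-94*a(-1, t(-4))/46 = -94*48/46 = -4512*1/46 = -2256/23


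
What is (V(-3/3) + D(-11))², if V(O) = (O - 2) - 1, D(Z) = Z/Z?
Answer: 9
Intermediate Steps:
D(Z) = 1
V(O) = -3 + O (V(O) = (-2 + O) - 1 = -3 + O)
(V(-3/3) + D(-11))² = ((-3 - 3/3) + 1)² = ((-3 - 3*⅓) + 1)² = ((-3 - 1) + 1)² = (-4 + 1)² = (-3)² = 9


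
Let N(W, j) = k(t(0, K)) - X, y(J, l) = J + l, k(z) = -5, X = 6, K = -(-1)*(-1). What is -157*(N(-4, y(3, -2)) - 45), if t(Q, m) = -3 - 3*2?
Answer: 8792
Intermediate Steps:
K = -1 (K = -1*1 = -1)
t(Q, m) = -9 (t(Q, m) = -3 - 6 = -9)
N(W, j) = -11 (N(W, j) = -5 - 1*6 = -5 - 6 = -11)
-157*(N(-4, y(3, -2)) - 45) = -157*(-11 - 45) = -157*(-56) = 8792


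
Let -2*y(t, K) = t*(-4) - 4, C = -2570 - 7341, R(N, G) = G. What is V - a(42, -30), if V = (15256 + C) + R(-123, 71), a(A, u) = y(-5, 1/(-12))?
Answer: 5424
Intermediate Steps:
C = -9911
y(t, K) = 2 + 2*t (y(t, K) = -(t*(-4) - 4)/2 = -(-4*t - 4)/2 = -(-4 - 4*t)/2 = 2 + 2*t)
a(A, u) = -8 (a(A, u) = 2 + 2*(-5) = 2 - 10 = -8)
V = 5416 (V = (15256 - 9911) + 71 = 5345 + 71 = 5416)
V - a(42, -30) = 5416 - 1*(-8) = 5416 + 8 = 5424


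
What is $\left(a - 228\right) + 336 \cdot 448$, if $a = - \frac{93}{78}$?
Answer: $\frac{3907769}{26} \approx 1.503 \cdot 10^{5}$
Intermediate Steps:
$a = - \frac{31}{26}$ ($a = \left(-93\right) \frac{1}{78} = - \frac{31}{26} \approx -1.1923$)
$\left(a - 228\right) + 336 \cdot 448 = \left(- \frac{31}{26} - 228\right) + 336 \cdot 448 = \left(- \frac{31}{26} - 228\right) + 150528 = - \frac{5959}{26} + 150528 = \frac{3907769}{26}$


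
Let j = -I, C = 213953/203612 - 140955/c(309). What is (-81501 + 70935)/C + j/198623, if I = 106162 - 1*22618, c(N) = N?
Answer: 43215576179327664/1895791517945803 ≈ 22.796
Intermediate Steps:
I = 83544 (I = 106162 - 22618 = 83544)
C = -9544672661/20972036 (C = 213953/203612 - 140955/309 = 213953*(1/203612) - 140955*1/309 = 213953/203612 - 46985/103 = -9544672661/20972036 ≈ -455.11)
j = -83544 (j = -1*83544 = -83544)
(-81501 + 70935)/C + j/198623 = (-81501 + 70935)/(-9544672661/20972036) - 83544/198623 = -10566*(-20972036/9544672661) - 83544*1/198623 = 221590532376/9544672661 - 83544/198623 = 43215576179327664/1895791517945803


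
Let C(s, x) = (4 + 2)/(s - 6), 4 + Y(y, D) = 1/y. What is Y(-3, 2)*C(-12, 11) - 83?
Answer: -734/9 ≈ -81.556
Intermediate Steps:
Y(y, D) = -4 + 1/y
C(s, x) = 6/(-6 + s)
Y(-3, 2)*C(-12, 11) - 83 = (-4 + 1/(-3))*(6/(-6 - 12)) - 83 = (-4 - 1/3)*(6/(-18)) - 83 = -26*(-1)/18 - 83 = -13/3*(-1/3) - 83 = 13/9 - 83 = -734/9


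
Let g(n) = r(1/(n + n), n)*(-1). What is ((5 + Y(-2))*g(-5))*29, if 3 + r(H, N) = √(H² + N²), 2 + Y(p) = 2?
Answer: 435 - 29*√2501/2 ≈ -290.15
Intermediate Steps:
Y(p) = 0 (Y(p) = -2 + 2 = 0)
r(H, N) = -3 + √(H² + N²)
g(n) = 3 - √(n² + 1/(4*n²)) (g(n) = (-3 + √((1/(n + n))² + n²))*(-1) = (-3 + √((1/(2*n))² + n²))*(-1) = (-3 + √(1/(4*n²) + n²))*(-1) = (-3 + √(n² + 1/(4*n²)))*(-1) = 3 - √(n² + 1/(4*n²)))
((5 + Y(-2))*g(-5))*29 = ((5 + 0)*(3 - √(1 + 4*(-5)⁴)/5/2))*29 = (5*(3 - √(1 + 4*625)/5/2))*29 = (5*(3 - √(1 + 2500)/5/2))*29 = (5*(3 - √2501/5/2))*29 = (5*(3 - √2501/10))*29 = (15 - √2501/2)*29 = 435 - 29*√2501/2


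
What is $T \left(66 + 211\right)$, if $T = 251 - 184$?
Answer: $18559$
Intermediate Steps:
$T = 67$ ($T = 251 - 184 = 67$)
$T \left(66 + 211\right) = 67 \left(66 + 211\right) = 67 \cdot 277 = 18559$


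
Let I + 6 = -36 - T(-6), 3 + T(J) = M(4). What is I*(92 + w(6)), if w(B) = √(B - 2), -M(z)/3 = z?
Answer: -2538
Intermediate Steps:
M(z) = -3*z
T(J) = -15 (T(J) = -3 - 3*4 = -3 - 12 = -15)
w(B) = √(-2 + B)
I = -27 (I = -6 + (-36 - 1*(-15)) = -6 + (-36 + 15) = -6 - 21 = -27)
I*(92 + w(6)) = -27*(92 + √(-2 + 6)) = -27*(92 + √4) = -27*(92 + 2) = -27*94 = -2538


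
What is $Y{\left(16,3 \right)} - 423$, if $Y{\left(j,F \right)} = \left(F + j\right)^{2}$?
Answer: $-62$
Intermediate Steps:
$Y{\left(16,3 \right)} - 423 = \left(3 + 16\right)^{2} - 423 = 19^{2} - 423 = 361 - 423 = -62$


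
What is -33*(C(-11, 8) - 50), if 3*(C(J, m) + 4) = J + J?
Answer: 2024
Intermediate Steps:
C(J, m) = -4 + 2*J/3 (C(J, m) = -4 + (J + J)/3 = -4 + (2*J)/3 = -4 + 2*J/3)
-33*(C(-11, 8) - 50) = -33*((-4 + (2/3)*(-11)) - 50) = -33*((-4 - 22/3) - 50) = -33*(-34/3 - 50) = -33*(-184/3) = 2024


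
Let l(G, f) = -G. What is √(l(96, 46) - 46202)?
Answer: I*√46298 ≈ 215.17*I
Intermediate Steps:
√(l(96, 46) - 46202) = √(-1*96 - 46202) = √(-96 - 46202) = √(-46298) = I*√46298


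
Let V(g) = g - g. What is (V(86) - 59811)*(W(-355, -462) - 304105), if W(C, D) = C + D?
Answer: 18237689742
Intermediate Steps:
V(g) = 0
(V(86) - 59811)*(W(-355, -462) - 304105) = (0 - 59811)*((-355 - 462) - 304105) = -59811*(-817 - 304105) = -59811*(-304922) = 18237689742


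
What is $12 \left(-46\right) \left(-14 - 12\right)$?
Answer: $14352$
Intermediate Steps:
$12 \left(-46\right) \left(-14 - 12\right) = - 552 \left(-14 - 12\right) = \left(-552\right) \left(-26\right) = 14352$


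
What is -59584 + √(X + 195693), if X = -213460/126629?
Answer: -59584 + √3137891367991873/126629 ≈ -59142.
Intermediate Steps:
X = -213460/126629 (X = -213460*1/126629 = -213460/126629 ≈ -1.6857)
-59584 + √(X + 195693) = -59584 + √(-213460/126629 + 195693) = -59584 + √(24780195437/126629) = -59584 + √3137891367991873/126629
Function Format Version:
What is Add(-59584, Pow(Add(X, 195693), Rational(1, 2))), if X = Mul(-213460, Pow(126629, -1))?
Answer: Add(-59584, Mul(Rational(1, 126629), Pow(3137891367991873, Rational(1, 2)))) ≈ -59142.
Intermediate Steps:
X = Rational(-213460, 126629) (X = Mul(-213460, Rational(1, 126629)) = Rational(-213460, 126629) ≈ -1.6857)
Add(-59584, Pow(Add(X, 195693), Rational(1, 2))) = Add(-59584, Pow(Add(Rational(-213460, 126629), 195693), Rational(1, 2))) = Add(-59584, Pow(Rational(24780195437, 126629), Rational(1, 2))) = Add(-59584, Mul(Rational(1, 126629), Pow(3137891367991873, Rational(1, 2))))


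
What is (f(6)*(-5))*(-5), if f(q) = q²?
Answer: 900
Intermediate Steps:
(f(6)*(-5))*(-5) = (6²*(-5))*(-5) = (36*(-5))*(-5) = -180*(-5) = 900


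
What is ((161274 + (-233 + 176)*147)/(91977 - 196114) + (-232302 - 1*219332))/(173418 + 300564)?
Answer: -47031962753/49359063534 ≈ -0.95285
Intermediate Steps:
((161274 + (-233 + 176)*147)/(91977 - 196114) + (-232302 - 1*219332))/(173418 + 300564) = ((161274 - 57*147)/(-104137) + (-232302 - 219332))/473982 = ((161274 - 8379)*(-1/104137) - 451634)*(1/473982) = (152895*(-1/104137) - 451634)*(1/473982) = (-152895/104137 - 451634)*(1/473982) = -47031962753/104137*1/473982 = -47031962753/49359063534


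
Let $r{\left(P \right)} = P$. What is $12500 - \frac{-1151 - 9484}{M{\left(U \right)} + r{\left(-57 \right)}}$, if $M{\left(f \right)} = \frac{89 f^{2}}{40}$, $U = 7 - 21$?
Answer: $\frac{47493850}{3791} \approx 12528.0$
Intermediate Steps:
$U = -14$
$M{\left(f \right)} = \frac{89 f^{2}}{40}$ ($M{\left(f \right)} = 89 f^{2} \cdot \frac{1}{40} = \frac{89 f^{2}}{40}$)
$12500 - \frac{-1151 - 9484}{M{\left(U \right)} + r{\left(-57 \right)}} = 12500 - \frac{-1151 - 9484}{\frac{89 \left(-14\right)^{2}}{40} - 57} = 12500 - - \frac{10635}{\frac{89}{40} \cdot 196 - 57} = 12500 - - \frac{10635}{\frac{4361}{10} - 57} = 12500 - - \frac{10635}{\frac{3791}{10}} = 12500 - \left(-10635\right) \frac{10}{3791} = 12500 - - \frac{106350}{3791} = 12500 + \frac{106350}{3791} = \frac{47493850}{3791}$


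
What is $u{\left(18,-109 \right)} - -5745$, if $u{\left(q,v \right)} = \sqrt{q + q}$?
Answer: $5751$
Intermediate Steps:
$u{\left(q,v \right)} = \sqrt{2} \sqrt{q}$ ($u{\left(q,v \right)} = \sqrt{2 q} = \sqrt{2} \sqrt{q}$)
$u{\left(18,-109 \right)} - -5745 = \sqrt{2} \sqrt{18} - -5745 = \sqrt{2} \cdot 3 \sqrt{2} + 5745 = 6 + 5745 = 5751$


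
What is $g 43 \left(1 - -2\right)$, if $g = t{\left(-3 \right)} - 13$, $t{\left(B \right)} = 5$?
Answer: $-1032$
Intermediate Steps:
$g = -8$ ($g = 5 - 13 = -8$)
$g 43 \left(1 - -2\right) = \left(-8\right) 43 \left(1 - -2\right) = - 344 \left(1 + 2\right) = \left(-344\right) 3 = -1032$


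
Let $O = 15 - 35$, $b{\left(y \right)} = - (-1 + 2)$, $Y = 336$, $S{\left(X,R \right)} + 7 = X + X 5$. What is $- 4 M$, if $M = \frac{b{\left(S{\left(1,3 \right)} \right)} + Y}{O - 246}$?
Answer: $\frac{670}{133} \approx 5.0376$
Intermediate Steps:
$S{\left(X,R \right)} = -7 + 6 X$ ($S{\left(X,R \right)} = -7 + \left(X + X 5\right) = -7 + \left(X + 5 X\right) = -7 + 6 X$)
$b{\left(y \right)} = -1$ ($b{\left(y \right)} = \left(-1\right) 1 = -1$)
$O = -20$ ($O = 15 - 35 = -20$)
$M = - \frac{335}{266}$ ($M = \frac{-1 + 336}{-20 - 246} = \frac{335}{-266} = 335 \left(- \frac{1}{266}\right) = - \frac{335}{266} \approx -1.2594$)
$- 4 M = \left(-4\right) \left(- \frac{335}{266}\right) = \frac{670}{133}$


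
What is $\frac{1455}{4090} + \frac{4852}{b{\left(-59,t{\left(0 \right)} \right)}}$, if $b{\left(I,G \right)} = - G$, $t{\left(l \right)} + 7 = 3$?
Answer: $\frac{992525}{818} \approx 1213.4$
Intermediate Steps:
$t{\left(l \right)} = -4$ ($t{\left(l \right)} = -7 + 3 = -4$)
$\frac{1455}{4090} + \frac{4852}{b{\left(-59,t{\left(0 \right)} \right)}} = \frac{1455}{4090} + \frac{4852}{\left(-1\right) \left(-4\right)} = 1455 \cdot \frac{1}{4090} + \frac{4852}{4} = \frac{291}{818} + 4852 \cdot \frac{1}{4} = \frac{291}{818} + 1213 = \frac{992525}{818}$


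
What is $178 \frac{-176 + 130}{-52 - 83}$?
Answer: $\frac{8188}{135} \approx 60.652$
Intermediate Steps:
$178 \frac{-176 + 130}{-52 - 83} = 178 \left(- \frac{46}{-135}\right) = 178 \left(\left(-46\right) \left(- \frac{1}{135}\right)\right) = 178 \cdot \frac{46}{135} = \frac{8188}{135}$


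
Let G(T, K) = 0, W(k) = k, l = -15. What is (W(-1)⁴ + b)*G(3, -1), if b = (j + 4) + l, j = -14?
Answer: 0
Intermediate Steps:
b = -25 (b = (-14 + 4) - 15 = -10 - 15 = -25)
(W(-1)⁴ + b)*G(3, -1) = ((-1)⁴ - 25)*0 = (1 - 25)*0 = -24*0 = 0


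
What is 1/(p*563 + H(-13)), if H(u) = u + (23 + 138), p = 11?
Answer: 1/6341 ≈ 0.00015770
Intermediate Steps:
H(u) = 161 + u (H(u) = u + 161 = 161 + u)
1/(p*563 + H(-13)) = 1/(11*563 + (161 - 13)) = 1/(6193 + 148) = 1/6341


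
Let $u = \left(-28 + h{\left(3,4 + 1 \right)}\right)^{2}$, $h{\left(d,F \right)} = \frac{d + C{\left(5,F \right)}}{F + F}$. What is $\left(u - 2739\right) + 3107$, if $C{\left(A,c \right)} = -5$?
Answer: $\frac{29081}{25} \approx 1163.2$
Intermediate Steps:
$h{\left(d,F \right)} = \frac{-5 + d}{2 F}$ ($h{\left(d,F \right)} = \frac{d - 5}{F + F} = \frac{-5 + d}{2 F}$)
$u = \frac{19881}{25}$ ($u = \left(-28 + \frac{-5 + 3}{2 \left(4 + 1\right)}\right)^{2} = \left(-28 + \frac{1}{2} \cdot \frac{1}{5} \left(-2\right)\right)^{2} = \left(-28 - \frac{1}{5}\right)^{2} = \left(- \frac{141}{5}\right)^{2} = \frac{19881}{25} \approx 795.24$)
$\left(u - 2739\right) + 3107 = \left(\frac{19881}{25} - 2739\right) + 3107 = - \frac{48594}{25} + 3107 = \frac{29081}{25}$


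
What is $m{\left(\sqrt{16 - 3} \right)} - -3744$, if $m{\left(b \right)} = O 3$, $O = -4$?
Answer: $3732$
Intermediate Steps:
$m{\left(b \right)} = -12$ ($m{\left(b \right)} = \left(-4\right) 3 = -12$)
$m{\left(\sqrt{16 - 3} \right)} - -3744 = -12 - -3744 = -12 + 3744 = 3732$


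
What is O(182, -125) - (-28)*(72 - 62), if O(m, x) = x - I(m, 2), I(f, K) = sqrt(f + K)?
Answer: 155 - 2*sqrt(46) ≈ 141.44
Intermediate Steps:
I(f, K) = sqrt(K + f)
O(m, x) = x - sqrt(2 + m)
O(182, -125) - (-28)*(72 - 62) = (-125 - sqrt(2 + 182)) - (-28)*(72 - 62) = (-125 - sqrt(184)) - (-28)*10 = (-125 - 2*sqrt(46)) - 1*(-280) = (-125 - 2*sqrt(46)) + 280 = 155 - 2*sqrt(46)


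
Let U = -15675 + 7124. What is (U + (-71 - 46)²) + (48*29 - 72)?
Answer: 6458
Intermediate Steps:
U = -8551
(U + (-71 - 46)²) + (48*29 - 72) = (-8551 + (-71 - 46)²) + (48*29 - 72) = (-8551 + (-117)²) + (1392 - 72) = (-8551 + 13689) + 1320 = 5138 + 1320 = 6458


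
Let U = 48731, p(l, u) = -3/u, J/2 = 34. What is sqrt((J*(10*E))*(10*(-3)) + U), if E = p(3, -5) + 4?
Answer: I*sqrt(45109) ≈ 212.39*I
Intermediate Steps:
J = 68 (J = 2*34 = 68)
E = 23/5 (E = -3/(-5) + 4 = -3*(-1/5) + 4 = 3/5 + 4 = 23/5 ≈ 4.6000)
sqrt((J*(10*E))*(10*(-3)) + U) = sqrt((68*(10*(23/5)))*(10*(-3)) + 48731) = sqrt((68*46)*(-30) + 48731) = sqrt(3128*(-30) + 48731) = sqrt(-93840 + 48731) = sqrt(-45109) = I*sqrt(45109)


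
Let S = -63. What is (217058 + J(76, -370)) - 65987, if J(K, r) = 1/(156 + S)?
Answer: 14049604/93 ≈ 1.5107e+5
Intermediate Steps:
J(K, r) = 1/93 (J(K, r) = 1/(156 - 63) = 1/93)
(217058 + J(76, -370)) - 65987 = (217058 + 1/93) - 65987 = 20186395/93 - 65987 = 14049604/93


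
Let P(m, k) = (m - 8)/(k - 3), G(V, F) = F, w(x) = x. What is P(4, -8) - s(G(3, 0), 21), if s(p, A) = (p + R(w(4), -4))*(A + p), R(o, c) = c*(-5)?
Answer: -4616/11 ≈ -419.64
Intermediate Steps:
P(m, k) = (-8 + m)/(-3 + k)
R(o, c) = -5*c
s(p, A) = (20 + p)*(A + p) (s(p, A) = (p - 5*(-4))*(A + p) = (p + 20)*(A + p) = (20 + p)*(A + p))
P(4, -8) - s(G(3, 0), 21) = (-8 + 4)/(-3 - 8) - (0**2 + 20*21 + 20*0 + 21*0) = -4/(-11) - (0 + 420 + 0 + 0) = -1/11*(-4) - 1*420 = 4/11 - 420 = -4616/11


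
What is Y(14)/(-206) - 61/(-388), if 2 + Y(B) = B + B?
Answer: 1239/39964 ≈ 0.031003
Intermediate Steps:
Y(B) = -2 + 2*B (Y(B) = -2 + (B + B) = -2 + 2*B)
Y(14)/(-206) - 61/(-388) = (-2 + 2*14)/(-206) - 61/(-388) = (-2 + 28)*(-1/206) - 61*(-1/388) = 26*(-1/206) + 61/388 = -13/103 + 61/388 = 1239/39964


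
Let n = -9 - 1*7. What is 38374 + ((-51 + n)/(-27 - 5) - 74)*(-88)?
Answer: 178807/4 ≈ 44702.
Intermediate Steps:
n = -16 (n = -9 - 7 = -16)
38374 + ((-51 + n)/(-27 - 5) - 74)*(-88) = 38374 + ((-51 - 16)/(-27 - 5) - 74)*(-88) = 38374 + (-67/(-32) - 74)*(-88) = 38374 + (-67*(-1/32) - 74)*(-88) = 38374 + (67/32 - 74)*(-88) = 38374 - 2301/32*(-88) = 38374 + 25311/4 = 178807/4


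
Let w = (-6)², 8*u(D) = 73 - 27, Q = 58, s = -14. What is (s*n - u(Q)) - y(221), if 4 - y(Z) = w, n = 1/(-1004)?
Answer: 26369/1004 ≈ 26.264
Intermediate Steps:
n = -1/1004 ≈ -0.00099602
u(D) = 23/4 (u(D) = (73 - 27)/8 = (⅛)*46 = 23/4)
w = 36
y(Z) = -32 (y(Z) = 4 - 1*36 = 4 - 36 = -32)
(s*n - u(Q)) - y(221) = (-14*(-1/1004) - 1*23/4) - 1*(-32) = (7/502 - 23/4) + 32 = -5759/1004 + 32 = 26369/1004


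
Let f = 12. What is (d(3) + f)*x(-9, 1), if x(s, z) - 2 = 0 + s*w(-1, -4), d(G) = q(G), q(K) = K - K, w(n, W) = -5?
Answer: 564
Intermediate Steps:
q(K) = 0
d(G) = 0
x(s, z) = 2 - 5*s (x(s, z) = 2 + (0 + s*(-5)) = 2 + (0 - 5*s) = 2 - 5*s)
(d(3) + f)*x(-9, 1) = (0 + 12)*(2 - 5*(-9)) = 12*(2 + 45) = 12*47 = 564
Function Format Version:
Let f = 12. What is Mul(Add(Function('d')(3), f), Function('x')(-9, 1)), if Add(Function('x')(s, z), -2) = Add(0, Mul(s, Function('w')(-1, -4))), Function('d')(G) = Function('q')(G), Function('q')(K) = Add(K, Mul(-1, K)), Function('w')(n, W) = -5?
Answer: 564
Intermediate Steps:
Function('q')(K) = 0
Function('d')(G) = 0
Function('x')(s, z) = Add(2, Mul(-5, s)) (Function('x')(s, z) = Add(2, Add(0, Mul(s, -5))) = Add(2, Add(0, Mul(-5, s))) = Add(2, Mul(-5, s)))
Mul(Add(Function('d')(3), f), Function('x')(-9, 1)) = Mul(Add(0, 12), Add(2, Mul(-5, -9))) = Mul(12, Add(2, 45)) = Mul(12, 47) = 564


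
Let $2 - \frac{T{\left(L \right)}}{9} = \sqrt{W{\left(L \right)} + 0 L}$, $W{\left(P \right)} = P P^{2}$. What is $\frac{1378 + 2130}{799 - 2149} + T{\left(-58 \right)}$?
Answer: $\frac{10396}{675} - 522 i \sqrt{58} \approx 15.401 - 3975.4 i$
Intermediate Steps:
$W{\left(P \right)} = P^{3}$
$T{\left(L \right)} = 18 - 9 \sqrt{L^{3}}$ ($T{\left(L \right)} = 18 - 9 \sqrt{L^{3} + 0 L} = 18 - 9 \sqrt{L^{3} + 0} = 18 - 9 \sqrt{L^{3}}$)
$\frac{1378 + 2130}{799 - 2149} + T{\left(-58 \right)} = \frac{1378 + 2130}{799 - 2149} + \left(18 - 9 \sqrt{\left(-58\right)^{3}}\right) = \frac{3508}{-1350} + \left(18 - 9 \sqrt{-195112}\right) = 3508 \left(- \frac{1}{1350}\right) + \left(18 - 9 \cdot 58 i \sqrt{58}\right) = - \frac{1754}{675} + \left(18 - 522 i \sqrt{58}\right) = \frac{10396}{675} - 522 i \sqrt{58}$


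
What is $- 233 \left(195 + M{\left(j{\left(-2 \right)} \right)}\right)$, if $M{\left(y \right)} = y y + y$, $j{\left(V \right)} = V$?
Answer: $-45901$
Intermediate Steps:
$M{\left(y \right)} = y + y^{2}$ ($M{\left(y \right)} = y^{2} + y = y + y^{2}$)
$- 233 \left(195 + M{\left(j{\left(-2 \right)} \right)}\right) = - 233 \left(195 - 2 \left(1 - 2\right)\right) = - 233 \left(195 - -2\right) = - 233 \left(195 + 2\right) = \left(-233\right) 197 = -45901$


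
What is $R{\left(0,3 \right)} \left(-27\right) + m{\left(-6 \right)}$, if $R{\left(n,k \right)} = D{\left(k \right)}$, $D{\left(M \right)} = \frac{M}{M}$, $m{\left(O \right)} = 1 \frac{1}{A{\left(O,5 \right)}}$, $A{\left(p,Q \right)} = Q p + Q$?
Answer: $- \frac{676}{25} \approx -27.04$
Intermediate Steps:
$A{\left(p,Q \right)} = Q + Q p$
$m{\left(O \right)} = \frac{1}{5 + 5 O}$ ($m{\left(O \right)} = 1 \frac{1}{5 \left(1 + O\right)} = 1 \frac{1}{5 + 5 O} = \frac{1}{5 + 5 O}$)
$D{\left(M \right)} = 1$
$R{\left(n,k \right)} = 1$
$R{\left(0,3 \right)} \left(-27\right) + m{\left(-6 \right)} = 1 \left(-27\right) + \frac{1}{5 \left(1 - 6\right)} = -27 + \frac{1}{5 \left(-5\right)} = -27 + \frac{1}{5} \left(- \frac{1}{5}\right) = -27 - \frac{1}{25} = - \frac{676}{25}$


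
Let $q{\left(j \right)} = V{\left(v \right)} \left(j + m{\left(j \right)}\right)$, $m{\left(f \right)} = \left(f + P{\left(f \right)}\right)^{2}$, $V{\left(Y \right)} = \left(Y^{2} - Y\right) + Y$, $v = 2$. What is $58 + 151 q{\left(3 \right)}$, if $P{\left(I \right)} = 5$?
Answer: $40526$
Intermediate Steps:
$V{\left(Y \right)} = Y^{2}$
$m{\left(f \right)} = \left(5 + f\right)^{2}$ ($m{\left(f \right)} = \left(f + 5\right)^{2} = \left(5 + f\right)^{2}$)
$q{\left(j \right)} = 4 j + 4 \left(5 + j\right)^{2}$ ($q{\left(j \right)} = 2^{2} \left(j + \left(5 + j\right)^{2}\right) = 4 \left(j + \left(5 + j\right)^{2}\right) = 4 j + 4 \left(5 + j\right)^{2}$)
$58 + 151 q{\left(3 \right)} = 58 + 151 \left(4 \cdot 3 + 4 \left(5 + 3\right)^{2}\right) = 58 + 151 \left(12 + 4 \cdot 8^{2}\right) = 58 + 151 \left(12 + 4 \cdot 64\right) = 58 + 151 \left(12 + 256\right) = 58 + 151 \cdot 268 = 58 + 40468 = 40526$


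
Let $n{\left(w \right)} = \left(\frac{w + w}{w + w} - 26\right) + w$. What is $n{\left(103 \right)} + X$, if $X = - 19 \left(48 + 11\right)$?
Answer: $-1043$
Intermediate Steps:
$n{\left(w \right)} = -25 + w$ ($n{\left(w \right)} = \left(\frac{2 w}{2 w} - 26\right) + w = \left(2 w \frac{1}{2 w} - 26\right) + w = \left(1 - 26\right) + w = -25 + w$)
$X = -1121$ ($X = \left(-19\right) 59 = -1121$)
$n{\left(103 \right)} + X = \left(-25 + 103\right) - 1121 = 78 - 1121 = -1043$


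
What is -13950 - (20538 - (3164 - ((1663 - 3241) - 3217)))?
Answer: -26529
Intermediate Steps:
-13950 - (20538 - (3164 - ((1663 - 3241) - 3217))) = -13950 - (20538 - (3164 - (-1578 - 3217))) = -13950 - (20538 - (3164 - 1*(-4795))) = -13950 - (20538 - (3164 + 4795)) = -13950 - (20538 - 1*7959) = -13950 - (20538 - 7959) = -13950 - 1*12579 = -13950 - 12579 = -26529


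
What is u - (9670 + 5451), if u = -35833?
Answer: -50954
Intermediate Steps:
u - (9670 + 5451) = -35833 - (9670 + 5451) = -35833 - 1*15121 = -35833 - 15121 = -50954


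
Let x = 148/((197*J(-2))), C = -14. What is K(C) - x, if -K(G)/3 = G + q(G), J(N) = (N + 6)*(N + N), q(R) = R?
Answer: 66229/788 ≈ 84.047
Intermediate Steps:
J(N) = 2*N*(6 + N) (J(N) = (6 + N)*(2*N) = 2*N*(6 + N))
K(G) = -6*G (K(G) = -3*(G + G) = -6*G)
x = -37/788 (x = 148/((197*(2*(-2)*(6 - 2)))) = 148/((197*(2*(-2)*4))) = 148/((197*(-16))) = 148/(-3152) = 148*(-1/3152) = -37/788 ≈ -0.046954)
K(C) - x = -6*(-14) - 1*(-37/788) = 84 + 37/788 = 66229/788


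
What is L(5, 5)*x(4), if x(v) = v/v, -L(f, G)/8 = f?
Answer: -40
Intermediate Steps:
L(f, G) = -8*f
x(v) = 1
L(5, 5)*x(4) = -8*5*1 = -40*1 = -40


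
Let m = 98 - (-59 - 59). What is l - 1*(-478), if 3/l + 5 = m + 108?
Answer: 152485/319 ≈ 478.01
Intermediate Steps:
m = 216 (m = 98 - 1*(-118) = 98 + 118 = 216)
l = 3/319 (l = 3/(-5 + (216 + 108)) = 3/(-5 + 324) = 3/319 ≈ 0.0094044)
l - 1*(-478) = 3/319 - 1*(-478) = 3/319 + 478 = 152485/319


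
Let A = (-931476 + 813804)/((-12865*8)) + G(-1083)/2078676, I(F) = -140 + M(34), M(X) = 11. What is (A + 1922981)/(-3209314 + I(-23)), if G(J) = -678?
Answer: -8570784851062459/14304576641420970 ≈ -0.59916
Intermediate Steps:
I(F) = -129 (I(F) = -140 + 11 = -129)
A = 5094420469/4457027790 (A = (-931476 + 813804)/((-12865*8)) - 678/2078676 = -117672/(-102920) - 678*1/2078676 = -117672*(-1/102920) - 113/346446 = 14709/12865 - 113/346446 = 5094420469/4457027790 ≈ 1.1430)
(A + 1922981)/(-3209314 + I(-23)) = (5094420469/4457027790 + 1922981)/(-3209314 - 129) = (8570784851062459/4457027790)/(-3209443) = (8570784851062459/4457027790)*(-1/3209443) = -8570784851062459/14304576641420970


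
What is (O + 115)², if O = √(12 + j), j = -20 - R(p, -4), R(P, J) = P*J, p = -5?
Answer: 13197 + 460*I*√7 ≈ 13197.0 + 1217.0*I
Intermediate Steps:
R(P, J) = J*P
j = -40 (j = -20 - (-4)*(-5) = -20 - 1*20 = -20 - 20 = -40)
O = 2*I*√7 (O = √(12 - 40) = √(-28) = 2*I*√7 ≈ 5.2915*I)
(O + 115)² = (2*I*√7 + 115)² = (115 + 2*I*√7)²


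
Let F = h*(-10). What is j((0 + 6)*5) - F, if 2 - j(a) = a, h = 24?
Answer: 212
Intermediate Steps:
j(a) = 2 - a
F = -240 (F = 24*(-10) = -240)
j((0 + 6)*5) - F = (2 - (0 + 6)*5) - 1*(-240) = (2 - 6*5) + 240 = (2 - 1*30) + 240 = (2 - 30) + 240 = -28 + 240 = 212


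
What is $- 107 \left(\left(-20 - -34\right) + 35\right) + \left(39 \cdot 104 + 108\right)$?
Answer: $-1079$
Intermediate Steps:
$- 107 \left(\left(-20 - -34\right) + 35\right) + \left(39 \cdot 104 + 108\right) = - 107 \left(\left(-20 + 34\right) + 35\right) + \left(4056 + 108\right) = - 107 \left(14 + 35\right) + 4164 = \left(-107\right) 49 + 4164 = -5243 + 4164 = -1079$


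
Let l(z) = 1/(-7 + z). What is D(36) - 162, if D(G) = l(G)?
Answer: -4697/29 ≈ -161.97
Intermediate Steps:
D(G) = 1/(-7 + G)
D(36) - 162 = 1/(-7 + 36) - 162 = 1/29 - 162 = -4697/29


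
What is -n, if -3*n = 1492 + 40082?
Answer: 13858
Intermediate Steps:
n = -13858 (n = -(1492 + 40082)/3 = -⅓*41574 = -13858)
-n = -1*(-13858) = 13858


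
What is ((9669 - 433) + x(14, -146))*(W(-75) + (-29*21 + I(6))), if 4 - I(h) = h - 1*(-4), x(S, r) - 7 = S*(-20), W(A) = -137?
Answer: -6740176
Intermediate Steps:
x(S, r) = 7 - 20*S (x(S, r) = 7 + S*(-20) = 7 - 20*S)
I(h) = -h (I(h) = 4 - (h - 1*(-4)) = 4 - (h + 4) = 4 - (4 + h) = 4 + (-4 - h) = -h)
((9669 - 433) + x(14, -146))*(W(-75) + (-29*21 + I(6))) = ((9669 - 433) + (7 - 20*14))*(-137 + (-29*21 - 1*6)) = (9236 + (7 - 280))*(-137 + (-609 - 6)) = (9236 - 273)*(-137 - 615) = 8963*(-752) = -6740176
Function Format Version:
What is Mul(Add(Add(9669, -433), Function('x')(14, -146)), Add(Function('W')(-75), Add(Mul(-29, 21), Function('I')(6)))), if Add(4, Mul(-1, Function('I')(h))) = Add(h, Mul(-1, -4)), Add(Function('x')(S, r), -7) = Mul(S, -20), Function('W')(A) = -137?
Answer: -6740176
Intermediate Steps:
Function('x')(S, r) = Add(7, Mul(-20, S)) (Function('x')(S, r) = Add(7, Mul(S, -20)) = Add(7, Mul(-20, S)))
Function('I')(h) = Mul(-1, h) (Function('I')(h) = Add(4, Mul(-1, Add(h, Mul(-1, -4)))) = Add(4, Mul(-1, Add(h, 4))) = Add(4, Mul(-1, Add(4, h))) = Add(4, Add(-4, Mul(-1, h))) = Mul(-1, h))
Mul(Add(Add(9669, -433), Function('x')(14, -146)), Add(Function('W')(-75), Add(Mul(-29, 21), Function('I')(6)))) = Mul(Add(Add(9669, -433), Add(7, Mul(-20, 14))), Add(-137, Add(Mul(-29, 21), Mul(-1, 6)))) = Mul(Add(9236, Add(7, -280)), Add(-137, Add(-609, -6))) = Mul(Add(9236, -273), Add(-137, -615)) = Mul(8963, -752) = -6740176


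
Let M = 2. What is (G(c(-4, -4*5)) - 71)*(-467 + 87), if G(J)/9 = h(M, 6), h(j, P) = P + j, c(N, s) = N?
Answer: -380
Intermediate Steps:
G(J) = 72 (G(J) = 9*(6 + 2) = 9*8 = 72)
(G(c(-4, -4*5)) - 71)*(-467 + 87) = (72 - 71)*(-467 + 87) = 1*(-380) = -380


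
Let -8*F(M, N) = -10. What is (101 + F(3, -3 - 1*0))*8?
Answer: 818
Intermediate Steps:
F(M, N) = 5/4 (F(M, N) = -⅛*(-10) = 5/4)
(101 + F(3, -3 - 1*0))*8 = (101 + 5/4)*8 = (409/4)*8 = 818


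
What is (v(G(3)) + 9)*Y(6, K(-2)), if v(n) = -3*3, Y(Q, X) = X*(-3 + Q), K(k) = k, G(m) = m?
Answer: 0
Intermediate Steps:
v(n) = -9
(v(G(3)) + 9)*Y(6, K(-2)) = (-9 + 9)*(-2*(-3 + 6)) = 0*(-2*3) = 0*(-6) = 0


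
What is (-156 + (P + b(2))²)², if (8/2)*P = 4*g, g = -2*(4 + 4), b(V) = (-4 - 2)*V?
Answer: 394384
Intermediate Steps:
b(V) = -6*V
g = -16 (g = -2*8 = -16)
P = -16 (P = (4*(-16))/4 = (¼)*(-64) = -16)
(-156 + (P + b(2))²)² = (-156 + (-16 - 6*2)²)² = (-156 + (-16 - 12)²)² = (-156 + (-28)²)² = (-156 + 784)² = 628² = 394384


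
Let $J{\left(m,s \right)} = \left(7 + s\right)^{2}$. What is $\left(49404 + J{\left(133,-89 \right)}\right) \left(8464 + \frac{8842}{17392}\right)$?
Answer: $\frac{516429272840}{1087} \approx 4.751 \cdot 10^{8}$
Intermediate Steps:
$\left(49404 + J{\left(133,-89 \right)}\right) \left(8464 + \frac{8842}{17392}\right) = \left(49404 + \left(7 - 89\right)^{2}\right) \left(8464 + \frac{8842}{17392}\right) = \left(49404 + \left(-82\right)^{2}\right) \left(8464 + 8842 \cdot \frac{1}{17392}\right) = \left(49404 + 6724\right) \left(8464 + \frac{4421}{8696}\right) = 56128 \cdot \frac{73607365}{8696} = \frac{516429272840}{1087}$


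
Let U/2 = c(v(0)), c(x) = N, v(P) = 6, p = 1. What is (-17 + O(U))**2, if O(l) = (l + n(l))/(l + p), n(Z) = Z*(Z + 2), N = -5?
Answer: 49729/81 ≈ 613.94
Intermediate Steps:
n(Z) = Z*(2 + Z)
c(x) = -5
U = -10 (U = 2*(-5) = -10)
O(l) = (l + l*(2 + l))/(1 + l) (O(l) = (l + l*(2 + l))/(l + 1) = (l + l*(2 + l))/(1 + l))
(-17 + O(U))**2 = (-17 - 10*(3 - 10)/(1 - 10))**2 = (-17 - 10*(-7)/(-9))**2 = (-17 - 10*(-1/9)*(-7))**2 = (-17 - 70/9)**2 = (-223/9)**2 = 49729/81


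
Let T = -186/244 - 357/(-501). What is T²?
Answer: 1026169/415099876 ≈ 0.0024721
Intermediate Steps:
T = -1013/20374 (T = -186*1/244 - 357*(-1/501) = -93/122 + 119/167 = -1013/20374 ≈ -0.049720)
T² = (-1013/20374)² = 1026169/415099876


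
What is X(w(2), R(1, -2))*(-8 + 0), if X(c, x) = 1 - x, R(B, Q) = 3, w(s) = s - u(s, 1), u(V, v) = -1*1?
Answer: 16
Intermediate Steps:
u(V, v) = -1
w(s) = 1 + s (w(s) = s - 1*(-1) = s + 1 = 1 + s)
X(w(2), R(1, -2))*(-8 + 0) = (1 - 1*3)*(-8 + 0) = (1 - 3)*(-8) = -2*(-8) = 16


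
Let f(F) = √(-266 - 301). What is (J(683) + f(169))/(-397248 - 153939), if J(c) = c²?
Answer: -466489/551187 - I*√7/61243 ≈ -0.84634 - 4.3201e-5*I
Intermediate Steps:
f(F) = 9*I*√7 (f(F) = √(-567) = 9*I*√7)
(J(683) + f(169))/(-397248 - 153939) = (683² + 9*I*√7)/(-397248 - 153939) = (466489 + 9*I*√7)/(-551187) = (466489 + 9*I*√7)*(-1/551187) = -466489/551187 - I*√7/61243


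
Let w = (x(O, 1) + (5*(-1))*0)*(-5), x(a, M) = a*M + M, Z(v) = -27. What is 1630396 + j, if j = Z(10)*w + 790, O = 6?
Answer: 1632131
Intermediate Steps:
x(a, M) = M + M*a (x(a, M) = M*a + M = M + M*a)
w = -35 (w = (1*(1 + 6) + (5*(-1))*0)*(-5) = (1*7 - 5*0)*(-5) = (7 + 0)*(-5) = 7*(-5) = -35)
j = 1735 (j = -27*(-35) + 790 = 945 + 790 = 1735)
1630396 + j = 1630396 + 1735 = 1632131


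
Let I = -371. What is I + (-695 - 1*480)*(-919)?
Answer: 1079454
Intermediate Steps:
I + (-695 - 1*480)*(-919) = -371 + (-695 - 1*480)*(-919) = -371 + (-695 - 480)*(-919) = -371 - 1175*(-919) = -371 + 1079825 = 1079454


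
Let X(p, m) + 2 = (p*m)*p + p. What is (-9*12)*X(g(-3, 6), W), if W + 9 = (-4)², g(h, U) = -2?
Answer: -2592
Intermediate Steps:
W = 7 (W = -9 + (-4)² = -9 + 16 = 7)
X(p, m) = -2 + p + m*p² (X(p, m) = -2 + ((p*m)*p + p) = -2 + ((m*p)*p + p) = -2 + (m*p² + p) = -2 + (p + m*p²) = -2 + p + m*p²)
(-9*12)*X(g(-3, 6), W) = (-9*12)*(-2 - 2 + 7*(-2)²) = -108*(-2 - 2 + 7*4) = -108*(-2 - 2 + 28) = -108*24 = -2592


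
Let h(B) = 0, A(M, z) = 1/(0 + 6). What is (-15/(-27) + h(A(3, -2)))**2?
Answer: 25/81 ≈ 0.30864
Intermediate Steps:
A(M, z) = 1/6
(-15/(-27) + h(A(3, -2)))**2 = (-15/(-27) + 0)**2 = (-15*(-1)/27 + 0)**2 = (-1*(-5/9) + 0)**2 = (5/9 + 0)**2 = (5/9)**2 = 25/81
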